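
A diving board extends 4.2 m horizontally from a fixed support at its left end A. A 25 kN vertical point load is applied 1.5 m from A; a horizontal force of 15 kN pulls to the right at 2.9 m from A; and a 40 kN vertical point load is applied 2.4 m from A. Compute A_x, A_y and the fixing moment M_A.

ΣF_x = 0: A_x + 15 = 0 → A_x = -15.00 kN.
ΣF_y = 0: A_y − 25 − 40 = 0 → A_y = 65.00 kN.
ΣM about A: M_A − 25·1.5 − 40·2.4 = 0 → M_A = 133.5 kN·m.

A_x = -15.00 kN, A_y = 65.00 kN, M_A = 133.5 kN·m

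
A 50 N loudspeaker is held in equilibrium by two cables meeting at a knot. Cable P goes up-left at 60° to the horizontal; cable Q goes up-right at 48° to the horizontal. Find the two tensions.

ΣF_x = 0: −T_P·cos60° + T_Q·cos48° = 0 → T_Q = 0.747238·T_P.
ΣF_y = 0: T_P·sin60° + T_Q·sin48° = 50.
Substitute: T_P·(0.866025 + 0.747238·0.743145) = 50 → T_P = 35.1783 ≈ 35.18 N.
Then T_Q = 0.747238 × 35.1783 = 26.29 N.

T_P = 35.18 N, T_Q = 26.29 N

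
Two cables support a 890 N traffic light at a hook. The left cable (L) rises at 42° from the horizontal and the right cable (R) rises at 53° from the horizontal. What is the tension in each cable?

ΣF_x = 0: −T_L·cos42° + T_R·cos53° = 0 → T_R = 1.23484·T_L.
ΣF_y = 0: T_L·sin42° + T_R·sin53° = 890.
Substitute: T_L·(0.669131 + 1.23484·0.798636) = 890 → T_L = 537.661 ≈ 537.7 N.
Then T_R = 1.23484 × 537.661 = 663.9 N.

T_L = 537.7 N, T_R = 663.9 N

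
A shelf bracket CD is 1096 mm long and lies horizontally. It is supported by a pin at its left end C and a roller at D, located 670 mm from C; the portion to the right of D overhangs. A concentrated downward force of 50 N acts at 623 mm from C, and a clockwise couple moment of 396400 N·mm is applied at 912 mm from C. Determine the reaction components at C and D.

C_x = 0, C_y = -588.1 N, D_y = 638.1 N

ΣM about C: D_y·670 − 50·623 − 396400 = 0 → D_y = 427550/670 = 638.134 ≈ 638.1 N.
ΣF_y = 0: C_y + 638.134 − 50 = 0 → C_y = -588.1 N.
ΣF_x = 0: no horizontal applied forces, so C_x = 0.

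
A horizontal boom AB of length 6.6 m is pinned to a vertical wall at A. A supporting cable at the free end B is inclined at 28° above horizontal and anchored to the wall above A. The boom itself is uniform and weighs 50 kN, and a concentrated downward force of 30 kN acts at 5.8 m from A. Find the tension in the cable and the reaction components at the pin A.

ΣM about A: T·sin28°·6.6 − 50·3.3 − 30·5.8 = 0 → T = 339/(6.6·0.469472) = 109.407 ≈ 109.4 kN.
ΣF_x = 0: A_x − T·cos28° = 0 → A_x = 109.407 × 0.882948 = 96.60 kN.
ΣF_y = 0: A_y + T·sin28° − 50 − 30 = 0 → A_y = 80 − 109.407 × 0.469472 = 28.64 kN.

T = 109.4 kN, A_x = 96.60 kN, A_y = 28.64 kN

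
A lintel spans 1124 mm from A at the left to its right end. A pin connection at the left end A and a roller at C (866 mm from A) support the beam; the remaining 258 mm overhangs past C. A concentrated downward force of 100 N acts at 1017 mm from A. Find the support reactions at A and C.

A_x = 0, A_y = -17.44 N, C_y = 117.4 N

Moments about A: C_y·866 − 100·1017 = 0 → C_y = 101700/866 = 117.436 ≈ 117.4 N.
ΣF_y = 0: A_y + 117.436 − 100 = 0 → A_y = -17.44 N.
ΣF_x = 0: no horizontal applied forces, so A_x = 0.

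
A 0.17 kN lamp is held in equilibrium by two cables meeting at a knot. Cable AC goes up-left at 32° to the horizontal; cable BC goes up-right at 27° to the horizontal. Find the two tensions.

ΣF_x = 0: −T_AC·cos32° + T_BC·cos27° = 0 → T_BC = 0.951787·T_AC.
ΣF_y = 0: T_AC·sin32° + T_BC·sin27° = 0.17.
Substitute: T_AC·(0.529919 + 0.951787·0.45399) = 0.17 → T_AC = 0.176711 ≈ 0.1767 kN.
Then T_BC = 0.951787 × 0.176711 = 0.1682 kN.

T_AC = 0.1767 kN, T_BC = 0.1682 kN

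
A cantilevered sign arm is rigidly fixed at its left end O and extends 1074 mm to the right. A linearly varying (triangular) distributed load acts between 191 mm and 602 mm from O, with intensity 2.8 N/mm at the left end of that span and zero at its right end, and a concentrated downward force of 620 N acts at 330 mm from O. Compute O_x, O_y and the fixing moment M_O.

Resultant of the triangular load: ½ × 2.8 × 411 = 575.4 N, acting at 328 mm from O (one-third of the span from the peak).
ΣF_x = 0: O_x = 0.
ΣF_y = 0: O_y − ½·2.8·411 − 620 = 0 → O_y = 1195 N.
ΣM about O: M_O − (½·2.8·411)·328 − 620·330 = 0 → M_O = 393300 N·mm.

O_x = 0, O_y = 1195 N, M_O = 393300 N·mm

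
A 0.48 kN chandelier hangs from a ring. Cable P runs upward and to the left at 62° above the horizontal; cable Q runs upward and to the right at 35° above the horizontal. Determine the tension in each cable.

T_P = 0.3961 kN, T_Q = 0.2270 kN

ΣF_x = 0: −T_P·cos62° + T_Q·cos35° = 0 → T_Q = 0.573119·T_P.
ΣF_y = 0: T_P·sin62° + T_Q·sin35° = 0.48.
Substitute: T_P·(0.882948 + 0.573119·0.573576) = 0.48 → T_P = 0.396146 ≈ 0.3961 kN.
Then T_Q = 0.573119 × 0.396146 = 0.2270 kN.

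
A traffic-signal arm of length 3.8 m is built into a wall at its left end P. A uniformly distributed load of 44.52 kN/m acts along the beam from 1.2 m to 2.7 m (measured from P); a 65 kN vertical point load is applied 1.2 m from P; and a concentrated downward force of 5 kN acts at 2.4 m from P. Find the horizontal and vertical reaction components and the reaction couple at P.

P_x = 0, P_y = 136.8 kN, M_P = 220.2 kN·m

Resultant of the distributed load: 44.52 × 1.5 = 66.78 kN at 1.95 m from P.
ΣF_x = 0: P_x = 0.
ΣF_y = 0: P_y − 44.52·1.5 − 65 − 5 = 0 → P_y = 136.8 kN.
ΣM about P: M_P − (44.52·1.5)·1.95 − 65·1.2 − 5·2.4 = 0 → M_P = 220.2 kN·m.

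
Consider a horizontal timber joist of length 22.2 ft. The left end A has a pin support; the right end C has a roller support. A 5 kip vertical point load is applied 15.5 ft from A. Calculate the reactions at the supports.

Moments about A: C_y·22.2 − 5·15.5 = 0 → C_y = 77.5/22.2 = 3.49099 ≈ 3.491 kip.
ΣF_y = 0: A_y + 3.49099 − 5 = 0 → A_y = 1.509 kip.
ΣF_x = 0: no horizontal applied forces, so A_x = 0.

A_x = 0, A_y = 1.509 kip, C_y = 3.491 kip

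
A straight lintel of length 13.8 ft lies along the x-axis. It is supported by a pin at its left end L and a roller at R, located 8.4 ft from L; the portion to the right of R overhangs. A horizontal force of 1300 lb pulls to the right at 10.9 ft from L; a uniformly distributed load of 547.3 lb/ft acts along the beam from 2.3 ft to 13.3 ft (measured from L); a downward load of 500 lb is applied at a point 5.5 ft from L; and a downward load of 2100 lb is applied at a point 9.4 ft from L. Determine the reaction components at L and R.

Resultant of the distributed load: 547.3 × 11 = 6020.3 lb at 7.8 ft from L.
Taking moments about L: R_y·8.4 − (547.3·11)·7.8 − 500·5.5 − 2100·9.4 = 0 → R_y = 69448.34/8.4 = 8267.66 ≈ 8268 lb.
ΣF_y = 0: L_y + 8267.66 − 547.3·11 − 500 − 2100 = 0 → L_y = 352.6 lb.
ΣF_x = 0: L_x + 1300 = 0 → L_x = -1300 lb.

L_x = -1300 lb, L_y = 352.6 lb, R_y = 8268 lb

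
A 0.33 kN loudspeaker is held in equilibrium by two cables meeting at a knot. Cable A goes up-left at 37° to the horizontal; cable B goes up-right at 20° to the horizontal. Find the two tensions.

ΣF_x = 0: −T_A·cos37° + T_B·cos20° = 0 → T_B = 0.84989·T_A.
ΣF_y = 0: T_A·sin37° + T_B·sin20° = 0.33.
Substitute: T_A·(0.601815 + 0.84989·0.34202) = 0.33 → T_A = 0.36975 ≈ 0.3698 kN.
Then T_B = 0.84989 × 0.36975 = 0.3142 kN.

T_A = 0.3698 kN, T_B = 0.3142 kN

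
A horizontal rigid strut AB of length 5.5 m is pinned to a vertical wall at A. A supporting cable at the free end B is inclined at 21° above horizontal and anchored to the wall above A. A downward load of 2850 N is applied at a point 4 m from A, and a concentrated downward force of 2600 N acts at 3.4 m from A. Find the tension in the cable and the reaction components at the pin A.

ΣM about A: T·sin21°·5.5 − 2850·4 − 2600·3.4 = 0 → T = 20240/(5.5·0.358368) = 10268.8 ≈ 10270 N.
ΣF_x = 0: A_x − T·cos21° = 0 → A_x = 10268.8 × 0.93358 = 9587 N.
ΣF_y = 0: A_y + T·sin21° − 2850 − 2600 = 0 → A_y = 5450 − 10268.8 × 0.358368 = 1770 N.

T = 10270 N, A_x = 9587 N, A_y = 1770 N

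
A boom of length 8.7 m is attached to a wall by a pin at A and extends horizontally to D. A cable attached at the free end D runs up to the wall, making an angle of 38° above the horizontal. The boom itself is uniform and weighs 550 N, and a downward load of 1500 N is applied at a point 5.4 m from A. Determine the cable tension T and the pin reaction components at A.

T = 1959 N, A_x = 1544 N, A_y = 844.0 N

ΣM about A: T·sin38°·8.7 − 550·4.35 − 1500·5.4 = 0 → T = 10492.5/(8.7·0.615661) = 1958.93 ≈ 1959 N.
ΣF_x = 0: A_x − T·cos38° = 0 → A_x = 1958.93 × 0.788011 = 1544 N.
ΣF_y = 0: A_y + T·sin38° − 550 − 1500 = 0 → A_y = 2050 − 1958.93 × 0.615661 = 844.0 N.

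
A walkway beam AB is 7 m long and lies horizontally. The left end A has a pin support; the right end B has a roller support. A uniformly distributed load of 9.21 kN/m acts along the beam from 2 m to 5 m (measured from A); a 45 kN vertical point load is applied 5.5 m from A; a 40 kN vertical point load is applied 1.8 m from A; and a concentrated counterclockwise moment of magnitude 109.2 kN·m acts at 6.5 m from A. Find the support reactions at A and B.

Resultant of the distributed load: 9.21 × 3 = 27.63 kN at 3.5 m from A.
Taking moments about A: B_y·7 − (9.21·3)·3.5 − 45·5.5 − 40·1.8 + 109.2 = 0 → B_y = 307.005/7 = 43.8579 ≈ 43.86 kN.
ΣF_y = 0: A_y + 43.8579 − 9.21·3 − 45 − 40 = 0 → A_y = 68.77 kN.
ΣF_x = 0: no horizontal applied forces, so A_x = 0.

A_x = 0, A_y = 68.77 kN, B_y = 43.86 kN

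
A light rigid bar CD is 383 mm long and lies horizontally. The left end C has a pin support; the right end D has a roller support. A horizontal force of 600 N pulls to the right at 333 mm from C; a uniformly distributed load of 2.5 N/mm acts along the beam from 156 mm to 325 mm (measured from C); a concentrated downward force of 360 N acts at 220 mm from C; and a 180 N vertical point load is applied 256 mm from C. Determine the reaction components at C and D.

C_x = -600.0 N, C_y = 370.1 N, D_y = 592.4 N

Resultant of the distributed load: 2.5 × 169 = 422.5 N at 240.5 mm from C.
Taking moments about C: D_y·383 − (2.5·169)·240.5 − 360·220 − 180·256 = 0 → D_y = 226891.25/383 = 592.405 ≈ 592.4 N.
ΣF_y = 0: C_y + 592.405 − 2.5·169 − 360 − 180 = 0 → C_y = 370.1 N.
ΣF_x = 0: C_x + 600 = 0 → C_x = -600.0 N.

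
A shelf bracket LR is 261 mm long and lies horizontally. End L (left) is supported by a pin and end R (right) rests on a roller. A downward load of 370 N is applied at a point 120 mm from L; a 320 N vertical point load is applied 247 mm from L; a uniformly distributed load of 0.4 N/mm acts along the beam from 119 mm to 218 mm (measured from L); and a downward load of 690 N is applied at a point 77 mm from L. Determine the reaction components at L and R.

Resultant of the distributed load: 0.4 × 99 = 39.6 N at 168.5 mm from L.
ΣM about L: R_y·261 − 370·120 − 320·247 − (0.4·99)·168.5 − 690·77 = 0 → R_y = 183242.6/261 = 702.079 ≈ 702.1 N.
ΣF_y = 0: L_y + 702.079 − 370 − 320 − 0.4·99 − 690 = 0 → L_y = 717.5 N.
ΣF_x = 0: no horizontal applied forces, so L_x = 0.

L_x = 0, L_y = 717.5 N, R_y = 702.1 N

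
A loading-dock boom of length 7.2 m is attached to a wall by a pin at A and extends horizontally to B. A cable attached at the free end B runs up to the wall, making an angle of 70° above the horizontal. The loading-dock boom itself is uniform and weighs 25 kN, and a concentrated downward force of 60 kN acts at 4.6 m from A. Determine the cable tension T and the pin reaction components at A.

ΣM about A: T·sin70°·7.2 − 25·3.6 − 60·4.6 = 0 → T = 366/(7.2·0.939693) = 54.0957 ≈ 54.10 kN.
ΣF_x = 0: A_x − T·cos70° = 0 → A_x = 54.0957 × 0.34202 = 18.50 kN.
ΣF_y = 0: A_y + T·sin70° − 25 − 60 = 0 → A_y = 85 − 54.0957 × 0.939693 = 34.17 kN.

T = 54.10 kN, A_x = 18.50 kN, A_y = 34.17 kN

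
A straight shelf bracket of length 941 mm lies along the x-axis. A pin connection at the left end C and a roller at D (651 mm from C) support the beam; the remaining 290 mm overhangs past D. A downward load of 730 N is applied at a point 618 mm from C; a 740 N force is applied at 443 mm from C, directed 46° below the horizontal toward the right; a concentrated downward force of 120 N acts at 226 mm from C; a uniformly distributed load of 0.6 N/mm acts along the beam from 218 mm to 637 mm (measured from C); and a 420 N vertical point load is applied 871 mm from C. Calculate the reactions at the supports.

C_x = -514.0 N, C_y = 229.8 N, D_y = 1824 N

Resultant of the distributed load: 0.6 × 419 = 251.4 N at 427.5 mm from C.
Taking moments about C: D_y·651 − 730·618 − 740·sin46°·443 − 120·226 − (0.6·419)·427.5 − 420·871 = 0 → D_y = 1187370/651 = 1823.92 ≈ 1824 N.
ΣF_y = 0: C_y + 1823.92 − 730 − 740·sin46° − 120 − 0.6·419 − 420 = 0 → C_y = 229.8 N.
ΣF_x = 0: C_x + 740·cos46° = 0 → C_x = -514.0 N.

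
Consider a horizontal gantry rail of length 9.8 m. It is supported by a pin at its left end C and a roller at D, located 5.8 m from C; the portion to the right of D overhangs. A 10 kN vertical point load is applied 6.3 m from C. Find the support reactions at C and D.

Moments about C: D_y·5.8 − 10·6.3 = 0 → D_y = 63/5.8 = 10.8621 ≈ 10.86 kN.
ΣF_y = 0: C_y + 10.8621 − 10 = 0 → C_y = -0.8621 kN.
ΣF_x = 0: no horizontal applied forces, so C_x = 0.

C_x = 0, C_y = -0.8621 kN, D_y = 10.86 kN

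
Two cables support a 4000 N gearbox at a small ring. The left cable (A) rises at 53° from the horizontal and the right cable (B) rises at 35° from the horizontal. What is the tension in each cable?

T_A = 3279 N, T_B = 2409 N

ΣF_x = 0: −T_A·cos53° + T_B·cos35° = 0 → T_B = 0.73468·T_A.
ΣF_y = 0: T_A·sin53° + T_B·sin35° = 4000.
Substitute: T_A·(0.798636 + 0.73468·0.573576) = 4000 → T_A = 3278.61 ≈ 3279 N.
Then T_B = 0.73468 × 3278.61 = 2409 N.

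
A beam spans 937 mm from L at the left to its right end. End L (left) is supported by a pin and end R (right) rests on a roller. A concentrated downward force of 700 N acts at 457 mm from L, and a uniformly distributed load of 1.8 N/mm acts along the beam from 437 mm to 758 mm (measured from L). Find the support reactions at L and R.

L_x = 0, L_y = 567.9 N, R_y = 709.9 N

Resultant of the distributed load: 1.8 × 321 = 577.8 N at 597.5 mm from L.
ΣM about L: R_y·937 − 700·457 − (1.8·321)·597.5 = 0 → R_y = 665135.5/937 = 709.856 ≈ 709.9 N.
ΣF_y = 0: L_y + 709.856 − 700 − 1.8·321 = 0 → L_y = 567.9 N.
ΣF_x = 0: no horizontal applied forces, so L_x = 0.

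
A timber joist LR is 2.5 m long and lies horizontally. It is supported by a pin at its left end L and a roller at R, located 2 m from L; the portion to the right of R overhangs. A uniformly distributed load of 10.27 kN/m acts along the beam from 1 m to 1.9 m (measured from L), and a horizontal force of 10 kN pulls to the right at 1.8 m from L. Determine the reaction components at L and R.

L_x = -10.00 kN, L_y = 2.542 kN, R_y = 6.701 kN

Resultant of the distributed load: 10.27 × 0.9 = 9.243 kN at 1.45 m from L.
Moments about L: R_y·2 − (10.27·0.9)·1.45 = 0 → R_y = 13.40235/2 = 6.70118 ≈ 6.701 kN.
ΣF_y = 0: L_y + 6.70118 − 10.27·0.9 = 0 → L_y = 2.542 kN.
ΣF_x = 0: L_x + 10 = 0 → L_x = -10.00 kN.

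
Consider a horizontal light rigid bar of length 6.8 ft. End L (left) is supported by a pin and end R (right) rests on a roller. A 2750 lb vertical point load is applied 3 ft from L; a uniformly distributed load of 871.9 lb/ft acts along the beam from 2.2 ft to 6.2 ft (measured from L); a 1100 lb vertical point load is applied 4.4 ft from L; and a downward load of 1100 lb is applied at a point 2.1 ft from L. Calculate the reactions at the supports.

Resultant of the distributed load: 871.9 × 4 = 3487.6 lb at 4.2 ft from L.
Taking moments about L: R_y·6.8 − 2750·3 − (871.9·4)·4.2 − 1100·4.4 − 1100·2.1 = 0 → R_y = 30047.92/6.8 = 4418.81 ≈ 4419 lb.
ΣF_y = 0: L_y + 4418.81 − 2750 − 871.9·4 − 1100 − 1100 = 0 → L_y = 4019 lb.
ΣF_x = 0: no horizontal applied forces, so L_x = 0.

L_x = 0, L_y = 4019 lb, R_y = 4419 lb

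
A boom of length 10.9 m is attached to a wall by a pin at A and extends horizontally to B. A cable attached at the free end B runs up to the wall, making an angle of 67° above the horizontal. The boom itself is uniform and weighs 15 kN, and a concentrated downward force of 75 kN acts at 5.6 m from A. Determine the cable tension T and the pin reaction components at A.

ΣM about A: T·sin67°·10.9 − 15·5.45 − 75·5.6 = 0 → T = 501.75/(10.9·0.920505) = 50.0075 ≈ 50.01 kN.
ΣF_x = 0: A_x − T·cos67° = 0 → A_x = 50.0075 × 0.390731 = 19.54 kN.
ΣF_y = 0: A_y + T·sin67° − 15 − 75 = 0 → A_y = 90 − 50.0075 × 0.920505 = 43.97 kN.

T = 50.01 kN, A_x = 19.54 kN, A_y = 43.97 kN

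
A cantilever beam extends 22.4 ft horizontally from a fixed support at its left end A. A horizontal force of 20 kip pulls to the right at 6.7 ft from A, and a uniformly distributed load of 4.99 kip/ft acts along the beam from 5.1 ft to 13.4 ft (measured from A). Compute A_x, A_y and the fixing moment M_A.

A_x = -20.00 kip, A_y = 41.42 kip, M_A = 383.1 kip·ft

Resultant of the distributed load: 4.99 × 8.3 = 41.417 kip at 9.25 ft from A.
ΣF_x = 0: A_x + 20 = 0 → A_x = -20.00 kip.
ΣF_y = 0: A_y − 4.99·8.3 = 0 → A_y = 41.42 kip.
ΣM about A: M_A − (4.99·8.3)·9.25 = 0 → M_A = 383.1 kip·ft.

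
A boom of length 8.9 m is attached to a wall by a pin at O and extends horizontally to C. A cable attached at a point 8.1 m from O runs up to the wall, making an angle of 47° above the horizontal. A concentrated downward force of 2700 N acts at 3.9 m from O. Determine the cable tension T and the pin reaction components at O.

T = 1778 N, O_x = 1212 N, O_y = 1400 N

ΣM about O: T·sin47°·8.1 − 2700·3.9 = 0 → T = 10530/(8.1·0.731354) = 1777.52 ≈ 1778 N.
ΣF_x = 0: O_x − T·cos47° = 0 → O_x = 1777.52 × 0.681998 = 1212 N.
ΣF_y = 0: O_y + T·sin47° − 2700 = 0 → O_y = 2700 − 1777.52 × 0.731354 = 1400 N.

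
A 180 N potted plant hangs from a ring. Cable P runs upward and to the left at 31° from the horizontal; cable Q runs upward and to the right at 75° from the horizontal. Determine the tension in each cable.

ΣF_x = 0: −T_P·cos31° + T_Q·cos75° = 0 → T_Q = 3.31184·T_P.
ΣF_y = 0: T_P·sin31° + T_Q·sin75° = 180.
Substitute: T_P·(0.515038 + 3.31184·0.965926) = 180 → T_P = 48.4649 ≈ 48.46 N.
Then T_Q = 3.31184 × 48.4649 = 160.5 N.

T_P = 48.46 N, T_Q = 160.5 N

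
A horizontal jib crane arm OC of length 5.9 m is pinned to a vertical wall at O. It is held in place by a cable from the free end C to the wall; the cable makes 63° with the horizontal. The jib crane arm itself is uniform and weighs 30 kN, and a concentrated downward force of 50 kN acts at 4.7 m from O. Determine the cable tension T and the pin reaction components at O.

T = 61.54 kN, O_x = 27.94 kN, O_y = 25.17 kN

ΣM about O: T·sin63°·5.9 − 30·2.95 − 50·4.7 = 0 → T = 323.5/(5.9·0.891007) = 61.5377 ≈ 61.54 kN.
ΣF_x = 0: O_x − T·cos63° = 0 → O_x = 61.5377 × 0.45399 = 27.94 kN.
ΣF_y = 0: O_y + T·sin63° − 30 − 50 = 0 → O_y = 80 − 61.5377 × 0.891007 = 25.17 kN.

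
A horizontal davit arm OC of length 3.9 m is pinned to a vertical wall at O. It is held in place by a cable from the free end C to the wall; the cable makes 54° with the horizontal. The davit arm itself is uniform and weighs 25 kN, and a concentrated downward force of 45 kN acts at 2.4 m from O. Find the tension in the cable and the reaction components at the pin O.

T = 49.68 kN, O_x = 29.20 kN, O_y = 29.81 kN

ΣM about O: T·sin54°·3.9 − 25·1.95 − 45·2.4 = 0 → T = 156.75/(3.9·0.809017) = 49.6804 ≈ 49.68 kN.
ΣF_x = 0: O_x − T·cos54° = 0 → O_x = 49.6804 × 0.587785 = 29.20 kN.
ΣF_y = 0: O_y + T·sin54° − 25 − 45 = 0 → O_y = 70 − 49.6804 × 0.809017 = 29.81 kN.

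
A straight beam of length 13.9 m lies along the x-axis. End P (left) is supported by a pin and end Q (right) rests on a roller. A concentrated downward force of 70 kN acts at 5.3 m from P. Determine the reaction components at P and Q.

ΣM about P: Q_y·13.9 − 70·5.3 = 0 → Q_y = 371/13.9 = 26.6906 ≈ 26.69 kN.
ΣF_y = 0: P_y + 26.6906 − 70 = 0 → P_y = 43.31 kN.
ΣF_x = 0: no horizontal applied forces, so P_x = 0.

P_x = 0, P_y = 43.31 kN, Q_y = 26.69 kN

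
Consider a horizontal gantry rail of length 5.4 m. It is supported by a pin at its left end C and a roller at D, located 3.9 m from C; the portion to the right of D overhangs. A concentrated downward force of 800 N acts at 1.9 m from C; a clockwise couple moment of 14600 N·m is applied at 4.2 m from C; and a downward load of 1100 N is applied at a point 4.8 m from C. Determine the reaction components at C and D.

C_x = 0, C_y = -3587 N, D_y = 5487 N

Moments about C: D_y·3.9 − 800·1.9 − 14600 − 1100·4.8 = 0 → D_y = 21400/3.9 = 5487.18 ≈ 5487 N.
ΣF_y = 0: C_y + 5487.18 − 800 − 1100 = 0 → C_y = -3587 N.
ΣF_x = 0: no horizontal applied forces, so C_x = 0.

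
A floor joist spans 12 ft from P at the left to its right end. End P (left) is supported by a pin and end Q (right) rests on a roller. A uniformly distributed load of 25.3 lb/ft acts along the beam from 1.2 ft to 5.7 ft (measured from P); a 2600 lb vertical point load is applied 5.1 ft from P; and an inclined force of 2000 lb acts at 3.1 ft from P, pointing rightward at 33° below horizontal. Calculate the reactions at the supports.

P_x = -1677 lb, P_y = 2384 lb, Q_y = 1419 lb

Resultant of the distributed load: 25.3 × 4.5 = 113.85 lb at 3.45 ft from P.
Moments about P: Q_y·12 − (25.3·4.5)·3.45 − 2600·5.1 − 2000·sin33°·3.1 = 0 → Q_y = 17029.5/12 = 1419.12 ≈ 1419 lb.
ΣF_y = 0: P_y + 1419.12 − 25.3·4.5 − 2600 − 2000·sin33° = 0 → P_y = 2384 lb.
ΣF_x = 0: P_x + 2000·cos33° = 0 → P_x = -1677 lb.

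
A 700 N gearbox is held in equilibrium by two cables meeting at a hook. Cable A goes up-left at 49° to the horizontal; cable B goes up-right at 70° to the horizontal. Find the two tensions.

T_A = 273.7 N, T_B = 525.1 N

ΣF_x = 0: −T_A·cos49° + T_B·cos70° = 0 → T_B = 1.91819·T_A.
ΣF_y = 0: T_A·sin49° + T_B·sin70° = 700.
Substitute: T_A·(0.75471 + 1.91819·0.939693) = 700 → T_A = 273.735 ≈ 273.7 N.
Then T_B = 1.91819 × 273.735 = 525.1 N.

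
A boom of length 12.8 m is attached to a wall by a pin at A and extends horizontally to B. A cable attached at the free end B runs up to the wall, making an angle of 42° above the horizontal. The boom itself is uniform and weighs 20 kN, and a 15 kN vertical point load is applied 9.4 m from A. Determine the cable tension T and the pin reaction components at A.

T = 31.41 kN, A_x = 23.34 kN, A_y = 13.98 kN

ΣM about A: T·sin42°·12.8 − 20·6.4 − 15·9.4 = 0 → T = 269/(12.8·0.669131) = 31.4073 ≈ 31.41 kN.
ΣF_x = 0: A_x − T·cos42° = 0 → A_x = 31.4073 × 0.743145 = 23.34 kN.
ΣF_y = 0: A_y + T·sin42° − 20 − 15 = 0 → A_y = 35 − 31.4073 × 0.669131 = 13.98 kN.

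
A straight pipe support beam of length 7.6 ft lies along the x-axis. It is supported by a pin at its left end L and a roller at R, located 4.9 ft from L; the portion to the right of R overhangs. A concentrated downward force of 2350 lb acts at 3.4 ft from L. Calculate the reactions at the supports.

L_x = 0, L_y = 719.4 lb, R_y = 1631 lb

Taking moments about L: R_y·4.9 − 2350·3.4 = 0 → R_y = 7990/4.9 = 1630.61 ≈ 1631 lb.
ΣF_y = 0: L_y + 1630.61 − 2350 = 0 → L_y = 719.4 lb.
ΣF_x = 0: no horizontal applied forces, so L_x = 0.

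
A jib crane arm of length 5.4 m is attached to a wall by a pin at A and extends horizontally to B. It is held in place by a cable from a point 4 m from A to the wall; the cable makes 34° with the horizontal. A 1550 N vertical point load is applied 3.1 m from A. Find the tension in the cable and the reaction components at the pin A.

ΣM about A: T·sin34°·4 − 1550·3.1 = 0 → T = 4805/(4·0.559193) = 2148.18 ≈ 2148 N.
ΣF_x = 0: A_x − T·cos34° = 0 → A_x = 2148.18 × 0.829038 = 1781 N.
ΣF_y = 0: A_y + T·sin34° − 1550 = 0 → A_y = 1550 − 2148.18 × 0.559193 = 348.8 N.

T = 2148 N, A_x = 1781 N, A_y = 348.8 N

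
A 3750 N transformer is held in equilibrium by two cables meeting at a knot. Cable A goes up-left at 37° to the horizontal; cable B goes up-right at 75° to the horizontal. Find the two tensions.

T_A = 1047 N, T_B = 3230 N

ΣF_x = 0: −T_A·cos37° + T_B·cos75° = 0 → T_B = 3.08569·T_A.
ΣF_y = 0: T_A·sin37° + T_B·sin75° = 3750.
Substitute: T_A·(0.601815 + 3.08569·0.965926) = 3750 → T_A = 1046.8 ≈ 1047 N.
Then T_B = 3.08569 × 1046.8 = 3230 N.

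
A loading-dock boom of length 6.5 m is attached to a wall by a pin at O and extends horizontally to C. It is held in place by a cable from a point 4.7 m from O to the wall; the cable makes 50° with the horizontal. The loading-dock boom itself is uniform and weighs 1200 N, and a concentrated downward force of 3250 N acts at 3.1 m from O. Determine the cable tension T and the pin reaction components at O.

ΣM about O: T·sin50°·4.7 − 1200·3.25 − 3250·3.1 = 0 → T = 13975/(4.7·0.766044) = 3881.51 ≈ 3882 N.
ΣF_x = 0: O_x − T·cos50° = 0 → O_x = 3881.51 × 0.642788 = 2495 N.
ΣF_y = 0: O_y + T·sin50° − 1200 − 3250 = 0 → O_y = 4450 − 3881.51 × 0.766044 = 1477 N.

T = 3882 N, O_x = 2495 N, O_y = 1477 N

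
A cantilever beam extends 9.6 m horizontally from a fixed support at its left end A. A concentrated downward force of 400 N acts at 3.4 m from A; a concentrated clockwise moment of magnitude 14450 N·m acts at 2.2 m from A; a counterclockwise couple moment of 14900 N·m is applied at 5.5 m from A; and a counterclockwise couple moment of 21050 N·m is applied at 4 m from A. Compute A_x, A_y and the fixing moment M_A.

ΣF_x = 0: A_x = 0.
ΣF_y = 0: A_y − 400 = 0 → A_y = 400.0 N.
ΣM about A: M_A − 400·3.4 − 14450 + 14900 + 21050 = 0 → M_A = -20140 N·m.

A_x = 0, A_y = 400.0 N, M_A = -20140 N·m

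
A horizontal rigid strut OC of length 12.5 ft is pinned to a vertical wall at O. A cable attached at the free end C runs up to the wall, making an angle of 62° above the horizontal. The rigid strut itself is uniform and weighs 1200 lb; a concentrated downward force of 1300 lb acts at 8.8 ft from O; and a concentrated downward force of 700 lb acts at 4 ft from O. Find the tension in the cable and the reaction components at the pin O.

T = 1970 lb, O_x = 924.7 lb, O_y = 1461 lb

ΣM about O: T·sin62°·12.5 − 1200·6.25 − 1300·8.8 − 700·4 = 0 → T = 21740/(12.5·0.882948) = 1969.76 ≈ 1970 lb.
ΣF_x = 0: O_x − T·cos62° = 0 → O_x = 1969.76 × 0.469472 = 924.7 lb.
ΣF_y = 0: O_y + T·sin62° − 1200 − 1300 − 700 = 0 → O_y = 3200 − 1969.76 × 0.882948 = 1461 lb.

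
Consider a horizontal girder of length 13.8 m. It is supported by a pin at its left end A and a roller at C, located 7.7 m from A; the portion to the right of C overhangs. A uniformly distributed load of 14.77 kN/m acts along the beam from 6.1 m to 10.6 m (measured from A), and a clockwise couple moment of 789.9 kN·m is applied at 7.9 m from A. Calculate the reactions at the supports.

Resultant of the distributed load: 14.77 × 4.5 = 66.465 kN at 8.35 m from A.
ΣM about A: C_y·7.7 − (14.77·4.5)·8.35 − 789.9 = 0 → C_y = 1344.88275/7.7 = 174.66 ≈ 174.7 kN.
ΣF_y = 0: A_y + 174.66 − 14.77·4.5 = 0 → A_y = -108.2 kN.
ΣF_x = 0: no horizontal applied forces, so A_x = 0.

A_x = 0, A_y = -108.2 kN, C_y = 174.7 kN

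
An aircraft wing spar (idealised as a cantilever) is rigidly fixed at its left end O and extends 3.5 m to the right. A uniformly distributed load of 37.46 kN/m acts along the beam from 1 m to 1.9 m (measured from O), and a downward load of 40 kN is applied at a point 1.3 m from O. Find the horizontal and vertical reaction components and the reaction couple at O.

O_x = 0, O_y = 73.71 kN, M_O = 100.9 kN·m

Resultant of the distributed load: 37.46 × 0.9 = 33.714 kN at 1.45 m from O.
ΣF_x = 0: O_x = 0.
ΣF_y = 0: O_y − 37.46·0.9 − 40 = 0 → O_y = 73.71 kN.
ΣM about O: M_O − (37.46·0.9)·1.45 − 40·1.3 = 0 → M_O = 100.9 kN·m.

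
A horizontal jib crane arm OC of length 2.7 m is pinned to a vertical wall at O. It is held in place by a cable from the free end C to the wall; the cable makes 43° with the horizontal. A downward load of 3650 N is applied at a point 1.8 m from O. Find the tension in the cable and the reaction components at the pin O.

ΣM about O: T·sin43°·2.7 − 3650·1.8 = 0 → T = 6570/(2.7·0.681998) = 3567.95 ≈ 3568 N.
ΣF_x = 0: O_x − T·cos43° = 0 → O_x = 3567.95 × 0.731354 = 2609 N.
ΣF_y = 0: O_y + T·sin43° − 3650 = 0 → O_y = 3650 − 3567.95 × 0.681998 = 1217 N.

T = 3568 N, O_x = 2609 N, O_y = 1217 N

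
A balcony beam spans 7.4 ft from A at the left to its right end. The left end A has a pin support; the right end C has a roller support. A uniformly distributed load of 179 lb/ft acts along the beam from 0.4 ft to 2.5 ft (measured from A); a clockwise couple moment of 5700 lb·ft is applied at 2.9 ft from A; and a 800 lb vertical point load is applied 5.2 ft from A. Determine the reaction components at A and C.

A_x = 0, A_y = -230.2 lb, C_y = 1406 lb

Resultant of the distributed load: 179 × 2.1 = 375.9 lb at 1.45 ft from A.
Moments about A: C_y·7.4 − (179·2.1)·1.45 − 5700 − 800·5.2 = 0 → C_y = 10405.055/7.4 = 1406.09 ≈ 1406 lb.
ΣF_y = 0: A_y + 1406.09 − 179·2.1 − 800 = 0 → A_y = -230.2 lb.
ΣF_x = 0: no horizontal applied forces, so A_x = 0.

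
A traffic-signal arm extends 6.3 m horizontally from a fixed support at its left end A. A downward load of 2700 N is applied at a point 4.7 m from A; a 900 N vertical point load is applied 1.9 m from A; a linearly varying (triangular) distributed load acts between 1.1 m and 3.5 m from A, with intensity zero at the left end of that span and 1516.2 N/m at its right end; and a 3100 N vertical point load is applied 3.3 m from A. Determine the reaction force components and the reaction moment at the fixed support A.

Resultant of the triangular load: ½ × 1516.2 × 2.4 = 1819.44 N, acting at 2.7 m from A (one-third of the span from the peak).
ΣF_x = 0: A_x = 0.
ΣF_y = 0: A_y − 2700 − 900 − ½·1516.2·2.4 − 3100 = 0 → A_y = 8519 N.
ΣM about A: M_A − 2700·4.7 − 900·1.9 − (½·1516.2·2.4)·2.7 − 3100·3.3 = 0 → M_A = 29540 N·m.

A_x = 0, A_y = 8519 N, M_A = 29540 N·m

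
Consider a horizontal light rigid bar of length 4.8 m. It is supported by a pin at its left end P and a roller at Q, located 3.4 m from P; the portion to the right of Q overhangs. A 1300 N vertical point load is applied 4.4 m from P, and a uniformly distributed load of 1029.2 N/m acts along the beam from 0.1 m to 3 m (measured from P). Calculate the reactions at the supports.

P_x = 0, P_y = 1242 N, Q_y = 3043 N

Resultant of the distributed load: 1029.2 × 2.9 = 2984.68 N at 1.55 m from P.
Taking moments about P: Q_y·3.4 − 1300·4.4 − (1029.2·2.9)·1.55 = 0 → Q_y = 10346.254/3.4 = 3043.02 ≈ 3043 N.
ΣF_y = 0: P_y + 3043.02 − 1300 − 1029.2·2.9 = 0 → P_y = 1242 N.
ΣF_x = 0: no horizontal applied forces, so P_x = 0.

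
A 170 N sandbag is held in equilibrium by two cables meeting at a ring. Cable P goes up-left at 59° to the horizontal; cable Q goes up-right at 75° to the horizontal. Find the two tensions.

ΣF_x = 0: −T_P·cos59° + T_Q·cos75° = 0 → T_Q = 1.98995·T_P.
ΣF_y = 0: T_P·sin59° + T_Q·sin75° = 170.
Substitute: T_P·(0.857167 + 1.98995·0.965926) = 170 → T_P = 61.1662 ≈ 61.17 N.
Then T_Q = 1.98995 × 61.1662 = 121.7 N.

T_P = 61.17 N, T_Q = 121.7 N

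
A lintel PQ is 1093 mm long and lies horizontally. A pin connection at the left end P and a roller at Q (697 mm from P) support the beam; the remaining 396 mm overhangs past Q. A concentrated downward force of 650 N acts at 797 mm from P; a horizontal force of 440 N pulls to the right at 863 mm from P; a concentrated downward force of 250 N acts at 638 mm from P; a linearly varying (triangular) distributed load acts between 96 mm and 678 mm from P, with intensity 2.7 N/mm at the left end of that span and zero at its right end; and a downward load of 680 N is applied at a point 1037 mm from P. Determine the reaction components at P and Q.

P_x = -440.0 N, P_y = 54.99 N, Q_y = 2311 N

Resultant of the triangular load: ½ × 2.7 × 582 = 785.7 N, acting at 290 mm from P (one-third of the span from the peak).
Taking moments about P: Q_y·697 − 650·797 − 250·638 − (½·2.7·582)·290 − 680·1037 = 0 → Q_y = 1610563/697 = 2310.71 ≈ 2311 N.
ΣF_y = 0: P_y + 2310.71 − 650 − 250 − ½·2.7·582 − 680 = 0 → P_y = 54.99 N.
ΣF_x = 0: P_x + 440 = 0 → P_x = -440.0 N.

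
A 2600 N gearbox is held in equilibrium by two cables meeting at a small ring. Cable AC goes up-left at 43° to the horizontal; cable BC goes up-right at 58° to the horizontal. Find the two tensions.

T_AC = 1404 N, T_BC = 1937 N

ΣF_x = 0: −T_AC·cos43° + T_BC·cos58° = 0 → T_BC = 1.38012·T_AC.
ΣF_y = 0: T_AC·sin43° + T_BC·sin58° = 2600.
Substitute: T_AC·(0.681998 + 1.38012·0.848048) = 2600 → T_AC = 1403.58 ≈ 1404 N.
Then T_BC = 1.38012 × 1403.58 = 1937 N.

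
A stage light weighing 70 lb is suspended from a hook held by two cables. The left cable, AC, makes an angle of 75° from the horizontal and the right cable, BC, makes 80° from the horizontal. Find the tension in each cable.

T_AC = 28.76 lb, T_BC = 42.87 lb

ΣF_x = 0: −T_AC·cos75° + T_BC·cos80° = 0 → T_BC = 1.49048·T_AC.
ΣF_y = 0: T_AC·sin75° + T_BC·sin80° = 70.
Substitute: T_AC·(0.965926 + 1.49048·0.984808) = 70 → T_AC = 28.762 ≈ 28.76 lb.
Then T_BC = 1.49048 × 28.762 = 42.87 lb.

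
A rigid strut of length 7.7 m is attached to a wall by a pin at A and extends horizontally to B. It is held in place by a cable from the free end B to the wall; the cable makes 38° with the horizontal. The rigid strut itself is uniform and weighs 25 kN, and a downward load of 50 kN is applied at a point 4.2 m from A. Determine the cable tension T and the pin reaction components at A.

ΣM about A: T·sin38°·7.7 − 25·3.85 − 50·4.2 = 0 → T = 306.25/(7.7·0.615661) = 64.6017 ≈ 64.60 kN.
ΣF_x = 0: A_x − T·cos38° = 0 → A_x = 64.6017 × 0.788011 = 50.91 kN.
ΣF_y = 0: A_y + T·sin38° − 25 − 50 = 0 → A_y = 75 − 64.6017 × 0.615661 = 35.23 kN.

T = 64.60 kN, A_x = 50.91 kN, A_y = 35.23 kN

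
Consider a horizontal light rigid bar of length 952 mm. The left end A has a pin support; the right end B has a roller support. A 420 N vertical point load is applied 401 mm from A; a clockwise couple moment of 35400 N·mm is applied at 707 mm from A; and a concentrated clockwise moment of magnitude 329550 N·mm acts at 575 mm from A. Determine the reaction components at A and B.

A_x = 0, A_y = -140.3 N, B_y = 560.3 N

Moments about A: B_y·952 − 420·401 − 35400 − 329550 = 0 → B_y = 533370/952 = 560.263 ≈ 560.3 N.
ΣF_y = 0: A_y + 560.263 − 420 = 0 → A_y = -140.3 N.
ΣF_x = 0: no horizontal applied forces, so A_x = 0.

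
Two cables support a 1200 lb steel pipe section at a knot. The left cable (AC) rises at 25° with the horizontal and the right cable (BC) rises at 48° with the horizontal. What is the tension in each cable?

T_AC = 839.6 lb, T_BC = 1137 lb

ΣF_x = 0: −T_AC·cos25° + T_BC·cos48° = 0 → T_BC = 1.35446·T_AC.
ΣF_y = 0: T_AC·sin25° + T_BC·sin48° = 1200.
Substitute: T_AC·(0.422618 + 1.35446·0.743145) = 1200 → T_AC = 839.643 ≈ 839.6 lb.
Then T_BC = 1.35446 × 839.643 = 1137 lb.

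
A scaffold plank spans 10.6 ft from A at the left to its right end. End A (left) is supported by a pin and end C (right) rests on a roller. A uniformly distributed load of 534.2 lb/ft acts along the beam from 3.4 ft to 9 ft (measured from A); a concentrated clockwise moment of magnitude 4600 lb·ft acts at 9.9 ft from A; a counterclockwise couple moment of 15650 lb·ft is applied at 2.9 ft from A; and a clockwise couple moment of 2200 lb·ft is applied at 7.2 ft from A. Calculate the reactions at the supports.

A_x = 0, A_y = 2077 lb, C_y = 914.9 lb

Resultant of the distributed load: 534.2 × 5.6 = 2991.52 lb at 6.2 ft from A.
Moments about A: C_y·10.6 − (534.2·5.6)·6.2 − 4600 + 15650 − 2200 = 0 → C_y = 9697.424/10.6 = 914.851 ≈ 914.9 lb.
ΣF_y = 0: A_y + 914.851 − 534.2·5.6 = 0 → A_y = 2077 lb.
ΣF_x = 0: no horizontal applied forces, so A_x = 0.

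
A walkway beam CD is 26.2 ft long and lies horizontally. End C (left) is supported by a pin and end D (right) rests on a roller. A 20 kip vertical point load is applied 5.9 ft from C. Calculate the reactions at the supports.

C_x = 0, C_y = 15.50 kip, D_y = 4.504 kip

Moments about C: D_y·26.2 − 20·5.9 = 0 → D_y = 118/26.2 = 4.50382 ≈ 4.504 kip.
ΣF_y = 0: C_y + 4.50382 − 20 = 0 → C_y = 15.50 kip.
ΣF_x = 0: no horizontal applied forces, so C_x = 0.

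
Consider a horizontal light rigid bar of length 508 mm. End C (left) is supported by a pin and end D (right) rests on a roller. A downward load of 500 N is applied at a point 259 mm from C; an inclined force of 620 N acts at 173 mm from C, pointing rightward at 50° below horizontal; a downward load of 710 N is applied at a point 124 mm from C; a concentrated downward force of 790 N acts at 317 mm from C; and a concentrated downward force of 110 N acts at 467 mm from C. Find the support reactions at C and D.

C_x = -398.5 N, C_y = 1401 N, D_y = 1184 N

Taking moments about C: D_y·508 − 500·259 − 620·sin50°·173 − 710·124 − 790·317 − 110·467 = 0 → D_y = 601506/508 = 1184.07 ≈ 1184 N.
ΣF_y = 0: C_y + 1184.07 − 500 − 620·sin50° − 710 − 790 − 110 = 0 → C_y = 1401 N.
ΣF_x = 0: C_x + 620·cos50° = 0 → C_x = -398.5 N.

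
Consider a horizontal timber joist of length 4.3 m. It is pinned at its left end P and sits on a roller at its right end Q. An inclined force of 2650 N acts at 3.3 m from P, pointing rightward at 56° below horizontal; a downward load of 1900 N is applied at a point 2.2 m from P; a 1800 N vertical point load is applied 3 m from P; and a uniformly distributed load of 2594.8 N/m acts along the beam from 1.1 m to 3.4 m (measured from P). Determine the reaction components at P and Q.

Resultant of the distributed load: 2594.8 × 2.3 = 5968.04 N at 2.25 m from P.
Moments about P: Q_y·4.3 − 2650·sin56°·3.3 − 1900·2.2 − 1800·3 − (2594.8·2.3)·2.25 = 0 → Q_y = 30258/4.3 = 7036.74 ≈ 7037 N.
ΣF_y = 0: P_y + 7036.74 − 2650·sin56° − 1900 − 1800 − 2594.8·2.3 = 0 → P_y = 4828 N.
ΣF_x = 0: P_x + 2650·cos56° = 0 → P_x = -1482 N.

P_x = -1482 N, P_y = 4828 N, Q_y = 7037 N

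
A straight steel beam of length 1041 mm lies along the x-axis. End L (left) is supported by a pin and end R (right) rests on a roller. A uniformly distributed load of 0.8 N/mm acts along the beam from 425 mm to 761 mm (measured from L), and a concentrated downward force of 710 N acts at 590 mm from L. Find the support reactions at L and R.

Resultant of the distributed load: 0.8 × 336 = 268.8 N at 593 mm from L.
Taking moments about L: R_y·1041 − (0.8·336)·593 − 710·590 = 0 → R_y = 578298.4/1041 = 555.522 ≈ 555.5 N.
ΣF_y = 0: L_y + 555.522 − 0.8·336 − 710 = 0 → L_y = 423.3 N.
ΣF_x = 0: no horizontal applied forces, so L_x = 0.

L_x = 0, L_y = 423.3 N, R_y = 555.5 N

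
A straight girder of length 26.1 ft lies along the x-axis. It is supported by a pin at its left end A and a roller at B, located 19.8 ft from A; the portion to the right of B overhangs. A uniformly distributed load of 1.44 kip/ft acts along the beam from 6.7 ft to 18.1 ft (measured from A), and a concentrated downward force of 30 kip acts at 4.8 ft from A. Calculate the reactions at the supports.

A_x = 0, A_y = 28.86 kip, B_y = 17.55 kip

Resultant of the distributed load: 1.44 × 11.4 = 16.416 kip at 12.4 ft from A.
Taking moments about A: B_y·19.8 − (1.44·11.4)·12.4 − 30·4.8 = 0 → B_y = 347.5584/19.8 = 17.5535 ≈ 17.55 kip.
ΣF_y = 0: A_y + 17.5535 − 1.44·11.4 − 30 = 0 → A_y = 28.86 kip.
ΣF_x = 0: no horizontal applied forces, so A_x = 0.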